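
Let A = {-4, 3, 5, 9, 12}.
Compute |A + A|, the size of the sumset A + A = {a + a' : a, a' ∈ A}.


A + A = {a + a' : a, a' ∈ A}; |A| = 5.
General bounds: 2|A| - 1 ≤ |A + A| ≤ |A|(|A|+1)/2, i.e. 9 ≤ |A + A| ≤ 15.
Lower bound 2|A|-1 is attained iff A is an arithmetic progression.
Enumerate sums a + a' for a ≤ a' (symmetric, so this suffices):
a = -4: -4+-4=-8, -4+3=-1, -4+5=1, -4+9=5, -4+12=8
a = 3: 3+3=6, 3+5=8, 3+9=12, 3+12=15
a = 5: 5+5=10, 5+9=14, 5+12=17
a = 9: 9+9=18, 9+12=21
a = 12: 12+12=24
Distinct sums: {-8, -1, 1, 5, 6, 8, 10, 12, 14, 15, 17, 18, 21, 24}
|A + A| = 14

|A + A| = 14


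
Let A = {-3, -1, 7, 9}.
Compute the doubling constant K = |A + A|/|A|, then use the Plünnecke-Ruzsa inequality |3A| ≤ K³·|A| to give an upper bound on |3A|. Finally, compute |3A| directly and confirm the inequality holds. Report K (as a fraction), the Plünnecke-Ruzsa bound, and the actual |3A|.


|A| = 4.
Step 1: Compute A + A by enumerating all 16 pairs.
A + A = {-6, -4, -2, 4, 6, 8, 14, 16, 18}, so |A + A| = 9.
Step 2: Doubling constant K = |A + A|/|A| = 9/4 = 9/4 ≈ 2.2500.
Step 3: Plünnecke-Ruzsa gives |3A| ≤ K³·|A| = (2.2500)³ · 4 ≈ 45.5625.
Step 4: Compute 3A = A + A + A directly by enumerating all triples (a,b,c) ∈ A³; |3A| = 16.
Step 5: Check 16 ≤ 45.5625? Yes ✓.

K = 9/4, Plünnecke-Ruzsa bound K³|A| ≈ 45.5625, |3A| = 16, inequality holds.


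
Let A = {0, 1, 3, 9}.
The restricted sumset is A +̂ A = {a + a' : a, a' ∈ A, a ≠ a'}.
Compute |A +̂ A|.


Restricted sumset: A +̂ A = {a + a' : a ∈ A, a' ∈ A, a ≠ a'}.
Equivalently, take A + A and drop any sum 2a that is achievable ONLY as a + a for a ∈ A (i.e. sums representable only with equal summands).
Enumerate pairs (a, a') with a < a' (symmetric, so each unordered pair gives one sum; this covers all a ≠ a'):
  0 + 1 = 1
  0 + 3 = 3
  0 + 9 = 9
  1 + 3 = 4
  1 + 9 = 10
  3 + 9 = 12
Collected distinct sums: {1, 3, 4, 9, 10, 12}
|A +̂ A| = 6
(Reference bound: |A +̂ A| ≥ 2|A| - 3 for |A| ≥ 2, with |A| = 4 giving ≥ 5.)

|A +̂ A| = 6


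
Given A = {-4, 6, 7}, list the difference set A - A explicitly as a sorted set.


A - A = {a - a' : a, a' ∈ A}.
Compute a - a' for each ordered pair (a, a'):
a = -4: -4--4=0, -4-6=-10, -4-7=-11
a = 6: 6--4=10, 6-6=0, 6-7=-1
a = 7: 7--4=11, 7-6=1, 7-7=0
Collecting distinct values (and noting 0 appears from a-a):
A - A = {-11, -10, -1, 0, 1, 10, 11}
|A - A| = 7

A - A = {-11, -10, -1, 0, 1, 10, 11}


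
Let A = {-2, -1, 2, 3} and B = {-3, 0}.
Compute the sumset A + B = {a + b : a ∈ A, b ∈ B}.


A + B = {a + b : a ∈ A, b ∈ B}.
Enumerate all |A|·|B| = 4·2 = 8 pairs (a, b) and collect distinct sums.
a = -2: -2+-3=-5, -2+0=-2
a = -1: -1+-3=-4, -1+0=-1
a = 2: 2+-3=-1, 2+0=2
a = 3: 3+-3=0, 3+0=3
Collecting distinct sums: A + B = {-5, -4, -2, -1, 0, 2, 3}
|A + B| = 7

A + B = {-5, -4, -2, -1, 0, 2, 3}


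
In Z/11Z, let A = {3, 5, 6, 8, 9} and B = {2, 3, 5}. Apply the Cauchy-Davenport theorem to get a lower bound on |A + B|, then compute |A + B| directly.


Cauchy-Davenport: |A + B| ≥ min(p, |A| + |B| - 1) for A, B nonempty in Z/pZ.
|A| = 5, |B| = 3, p = 11.
CD lower bound = min(11, 5 + 3 - 1) = min(11, 7) = 7.
Compute A + B mod 11 directly:
a = 3: 3+2=5, 3+3=6, 3+5=8
a = 5: 5+2=7, 5+3=8, 5+5=10
a = 6: 6+2=8, 6+3=9, 6+5=0
a = 8: 8+2=10, 8+3=0, 8+5=2
a = 9: 9+2=0, 9+3=1, 9+5=3
A + B = {0, 1, 2, 3, 5, 6, 7, 8, 9, 10}, so |A + B| = 10.
Verify: 10 ≥ 7? Yes ✓.

CD lower bound = 7, actual |A + B| = 10.


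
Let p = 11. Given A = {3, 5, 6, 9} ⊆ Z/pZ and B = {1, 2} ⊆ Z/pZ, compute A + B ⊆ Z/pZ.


Work in Z/11Z: reduce every sum a + b modulo 11.
Enumerate all 8 pairs:
a = 3: 3+1=4, 3+2=5
a = 5: 5+1=6, 5+2=7
a = 6: 6+1=7, 6+2=8
a = 9: 9+1=10, 9+2=0
Distinct residues collected: {0, 4, 5, 6, 7, 8, 10}
|A + B| = 7 (out of 11 total residues).

A + B = {0, 4, 5, 6, 7, 8, 10}


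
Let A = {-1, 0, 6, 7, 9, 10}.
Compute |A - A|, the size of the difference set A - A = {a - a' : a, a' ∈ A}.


A - A = {a - a' : a, a' ∈ A}; |A| = 6.
Bounds: 2|A|-1 ≤ |A - A| ≤ |A|² - |A| + 1, i.e. 11 ≤ |A - A| ≤ 31.
Note: 0 ∈ A - A always (from a - a). The set is symmetric: if d ∈ A - A then -d ∈ A - A.
Enumerate nonzero differences d = a - a' with a > a' (then include -d):
Positive differences: {1, 2, 3, 4, 6, 7, 8, 9, 10, 11}
Full difference set: {0} ∪ (positive diffs) ∪ (negative diffs).
|A - A| = 1 + 2·10 = 21 (matches direct enumeration: 21).

|A - A| = 21


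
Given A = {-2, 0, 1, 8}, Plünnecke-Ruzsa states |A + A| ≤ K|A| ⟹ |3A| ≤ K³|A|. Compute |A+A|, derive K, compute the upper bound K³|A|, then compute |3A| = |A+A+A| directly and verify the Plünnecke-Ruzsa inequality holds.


|A| = 4.
Step 1: Compute A + A by enumerating all 16 pairs.
A + A = {-4, -2, -1, 0, 1, 2, 6, 8, 9, 16}, so |A + A| = 10.
Step 2: Doubling constant K = |A + A|/|A| = 10/4 = 10/4 ≈ 2.5000.
Step 3: Plünnecke-Ruzsa gives |3A| ≤ K³·|A| = (2.5000)³ · 4 ≈ 62.5000.
Step 4: Compute 3A = A + A + A directly by enumerating all triples (a,b,c) ∈ A³; |3A| = 19.
Step 5: Check 19 ≤ 62.5000? Yes ✓.

K = 10/4, Plünnecke-Ruzsa bound K³|A| ≈ 62.5000, |3A| = 19, inequality holds.


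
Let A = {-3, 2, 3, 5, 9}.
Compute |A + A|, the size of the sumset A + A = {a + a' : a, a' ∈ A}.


A + A = {a + a' : a, a' ∈ A}; |A| = 5.
General bounds: 2|A| - 1 ≤ |A + A| ≤ |A|(|A|+1)/2, i.e. 9 ≤ |A + A| ≤ 15.
Lower bound 2|A|-1 is attained iff A is an arithmetic progression.
Enumerate sums a + a' for a ≤ a' (symmetric, so this suffices):
a = -3: -3+-3=-6, -3+2=-1, -3+3=0, -3+5=2, -3+9=6
a = 2: 2+2=4, 2+3=5, 2+5=7, 2+9=11
a = 3: 3+3=6, 3+5=8, 3+9=12
a = 5: 5+5=10, 5+9=14
a = 9: 9+9=18
Distinct sums: {-6, -1, 0, 2, 4, 5, 6, 7, 8, 10, 11, 12, 14, 18}
|A + A| = 14

|A + A| = 14


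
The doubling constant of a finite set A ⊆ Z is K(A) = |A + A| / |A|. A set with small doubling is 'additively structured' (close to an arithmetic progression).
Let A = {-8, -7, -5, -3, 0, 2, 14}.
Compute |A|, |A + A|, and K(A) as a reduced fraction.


|A| = 7.
Compute A + A by enumerating all 49 pairs.
A + A = {-16, -15, -14, -13, -12, -11, -10, -8, -7, -6, -5, -3, -1, 0, 2, 4, 6, 7, 9, 11, 14, 16, 28}, so |A + A| = 23.
K = |A + A| / |A| = 23/7 (already in lowest terms) ≈ 3.2857.
Reference: AP of size 7 gives K = 13/7 ≈ 1.8571; a fully generic set of size 7 gives K ≈ 4.0000.

|A| = 7, |A + A| = 23, K = 23/7.


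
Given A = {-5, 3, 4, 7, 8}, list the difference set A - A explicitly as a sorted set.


A - A = {a - a' : a, a' ∈ A}.
Compute a - a' for each ordered pair (a, a'):
a = -5: -5--5=0, -5-3=-8, -5-4=-9, -5-7=-12, -5-8=-13
a = 3: 3--5=8, 3-3=0, 3-4=-1, 3-7=-4, 3-8=-5
a = 4: 4--5=9, 4-3=1, 4-4=0, 4-7=-3, 4-8=-4
a = 7: 7--5=12, 7-3=4, 7-4=3, 7-7=0, 7-8=-1
a = 8: 8--5=13, 8-3=5, 8-4=4, 8-7=1, 8-8=0
Collecting distinct values (and noting 0 appears from a-a):
A - A = {-13, -12, -9, -8, -5, -4, -3, -1, 0, 1, 3, 4, 5, 8, 9, 12, 13}
|A - A| = 17

A - A = {-13, -12, -9, -8, -5, -4, -3, -1, 0, 1, 3, 4, 5, 8, 9, 12, 13}


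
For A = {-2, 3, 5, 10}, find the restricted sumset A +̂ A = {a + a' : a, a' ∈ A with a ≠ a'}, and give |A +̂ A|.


Restricted sumset: A +̂ A = {a + a' : a ∈ A, a' ∈ A, a ≠ a'}.
Equivalently, take A + A and drop any sum 2a that is achievable ONLY as a + a for a ∈ A (i.e. sums representable only with equal summands).
Enumerate pairs (a, a') with a < a' (symmetric, so each unordered pair gives one sum; this covers all a ≠ a'):
  -2 + 3 = 1
  -2 + 5 = 3
  -2 + 10 = 8
  3 + 5 = 8
  3 + 10 = 13
  5 + 10 = 15
Collected distinct sums: {1, 3, 8, 13, 15}
|A +̂ A| = 5
(Reference bound: |A +̂ A| ≥ 2|A| - 3 for |A| ≥ 2, with |A| = 4 giving ≥ 5.)

|A +̂ A| = 5


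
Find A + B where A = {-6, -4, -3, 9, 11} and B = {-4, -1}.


A + B = {a + b : a ∈ A, b ∈ B}.
Enumerate all |A|·|B| = 5·2 = 10 pairs (a, b) and collect distinct sums.
a = -6: -6+-4=-10, -6+-1=-7
a = -4: -4+-4=-8, -4+-1=-5
a = -3: -3+-4=-7, -3+-1=-4
a = 9: 9+-4=5, 9+-1=8
a = 11: 11+-4=7, 11+-1=10
Collecting distinct sums: A + B = {-10, -8, -7, -5, -4, 5, 7, 8, 10}
|A + B| = 9

A + B = {-10, -8, -7, -5, -4, 5, 7, 8, 10}


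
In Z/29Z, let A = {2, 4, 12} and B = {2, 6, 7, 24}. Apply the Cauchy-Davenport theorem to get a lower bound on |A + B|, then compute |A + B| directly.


Cauchy-Davenport: |A + B| ≥ min(p, |A| + |B| - 1) for A, B nonempty in Z/pZ.
|A| = 3, |B| = 4, p = 29.
CD lower bound = min(29, 3 + 4 - 1) = min(29, 6) = 6.
Compute A + B mod 29 directly:
a = 2: 2+2=4, 2+6=8, 2+7=9, 2+24=26
a = 4: 4+2=6, 4+6=10, 4+7=11, 4+24=28
a = 12: 12+2=14, 12+6=18, 12+7=19, 12+24=7
A + B = {4, 6, 7, 8, 9, 10, 11, 14, 18, 19, 26, 28}, so |A + B| = 12.
Verify: 12 ≥ 6? Yes ✓.

CD lower bound = 6, actual |A + B| = 12.


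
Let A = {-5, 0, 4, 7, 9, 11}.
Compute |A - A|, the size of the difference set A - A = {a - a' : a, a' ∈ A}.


A - A = {a - a' : a, a' ∈ A}; |A| = 6.
Bounds: 2|A|-1 ≤ |A - A| ≤ |A|² - |A| + 1, i.e. 11 ≤ |A - A| ≤ 31.
Note: 0 ∈ A - A always (from a - a). The set is symmetric: if d ∈ A - A then -d ∈ A - A.
Enumerate nonzero differences d = a - a' with a > a' (then include -d):
Positive differences: {2, 3, 4, 5, 7, 9, 11, 12, 14, 16}
Full difference set: {0} ∪ (positive diffs) ∪ (negative diffs).
|A - A| = 1 + 2·10 = 21 (matches direct enumeration: 21).

|A - A| = 21


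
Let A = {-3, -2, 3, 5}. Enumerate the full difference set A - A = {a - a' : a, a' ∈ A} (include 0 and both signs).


A - A = {a - a' : a, a' ∈ A}.
Compute a - a' for each ordered pair (a, a'):
a = -3: -3--3=0, -3--2=-1, -3-3=-6, -3-5=-8
a = -2: -2--3=1, -2--2=0, -2-3=-5, -2-5=-7
a = 3: 3--3=6, 3--2=5, 3-3=0, 3-5=-2
a = 5: 5--3=8, 5--2=7, 5-3=2, 5-5=0
Collecting distinct values (and noting 0 appears from a-a):
A - A = {-8, -7, -6, -5, -2, -1, 0, 1, 2, 5, 6, 7, 8}
|A - A| = 13

A - A = {-8, -7, -6, -5, -2, -1, 0, 1, 2, 5, 6, 7, 8}


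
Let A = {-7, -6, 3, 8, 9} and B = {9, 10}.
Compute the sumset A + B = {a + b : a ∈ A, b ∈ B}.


A + B = {a + b : a ∈ A, b ∈ B}.
Enumerate all |A|·|B| = 5·2 = 10 pairs (a, b) and collect distinct sums.
a = -7: -7+9=2, -7+10=3
a = -6: -6+9=3, -6+10=4
a = 3: 3+9=12, 3+10=13
a = 8: 8+9=17, 8+10=18
a = 9: 9+9=18, 9+10=19
Collecting distinct sums: A + B = {2, 3, 4, 12, 13, 17, 18, 19}
|A + B| = 8

A + B = {2, 3, 4, 12, 13, 17, 18, 19}


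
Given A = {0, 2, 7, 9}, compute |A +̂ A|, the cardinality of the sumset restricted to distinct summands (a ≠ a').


Restricted sumset: A +̂ A = {a + a' : a ∈ A, a' ∈ A, a ≠ a'}.
Equivalently, take A + A and drop any sum 2a that is achievable ONLY as a + a for a ∈ A (i.e. sums representable only with equal summands).
Enumerate pairs (a, a') with a < a' (symmetric, so each unordered pair gives one sum; this covers all a ≠ a'):
  0 + 2 = 2
  0 + 7 = 7
  0 + 9 = 9
  2 + 7 = 9
  2 + 9 = 11
  7 + 9 = 16
Collected distinct sums: {2, 7, 9, 11, 16}
|A +̂ A| = 5
(Reference bound: |A +̂ A| ≥ 2|A| - 3 for |A| ≥ 2, with |A| = 4 giving ≥ 5.)

|A +̂ A| = 5


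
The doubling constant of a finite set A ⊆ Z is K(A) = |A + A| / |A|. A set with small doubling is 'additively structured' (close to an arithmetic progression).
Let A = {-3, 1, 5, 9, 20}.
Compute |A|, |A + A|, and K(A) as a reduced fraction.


|A| = 5.
Compute A + A by enumerating all 25 pairs.
A + A = {-6, -2, 2, 6, 10, 14, 17, 18, 21, 25, 29, 40}, so |A + A| = 12.
K = |A + A| / |A| = 12/5 (already in lowest terms) ≈ 2.4000.
Reference: AP of size 5 gives K = 9/5 ≈ 1.8000; a fully generic set of size 5 gives K ≈ 3.0000.

|A| = 5, |A + A| = 12, K = 12/5.


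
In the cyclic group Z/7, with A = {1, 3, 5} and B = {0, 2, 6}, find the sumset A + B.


Work in Z/7Z: reduce every sum a + b modulo 7.
Enumerate all 9 pairs:
a = 1: 1+0=1, 1+2=3, 1+6=0
a = 3: 3+0=3, 3+2=5, 3+6=2
a = 5: 5+0=5, 5+2=0, 5+6=4
Distinct residues collected: {0, 1, 2, 3, 4, 5}
|A + B| = 6 (out of 7 total residues).

A + B = {0, 1, 2, 3, 4, 5}


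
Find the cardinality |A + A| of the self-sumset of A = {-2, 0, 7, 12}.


A + A = {a + a' : a, a' ∈ A}; |A| = 4.
General bounds: 2|A| - 1 ≤ |A + A| ≤ |A|(|A|+1)/2, i.e. 7 ≤ |A + A| ≤ 10.
Lower bound 2|A|-1 is attained iff A is an arithmetic progression.
Enumerate sums a + a' for a ≤ a' (symmetric, so this suffices):
a = -2: -2+-2=-4, -2+0=-2, -2+7=5, -2+12=10
a = 0: 0+0=0, 0+7=7, 0+12=12
a = 7: 7+7=14, 7+12=19
a = 12: 12+12=24
Distinct sums: {-4, -2, 0, 5, 7, 10, 12, 14, 19, 24}
|A + A| = 10

|A + A| = 10


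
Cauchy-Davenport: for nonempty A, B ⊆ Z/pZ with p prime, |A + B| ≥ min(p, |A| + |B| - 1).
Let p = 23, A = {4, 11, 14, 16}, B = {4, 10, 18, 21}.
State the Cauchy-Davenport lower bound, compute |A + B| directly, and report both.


Cauchy-Davenport: |A + B| ≥ min(p, |A| + |B| - 1) for A, B nonempty in Z/pZ.
|A| = 4, |B| = 4, p = 23.
CD lower bound = min(23, 4 + 4 - 1) = min(23, 7) = 7.
Compute A + B mod 23 directly:
a = 4: 4+4=8, 4+10=14, 4+18=22, 4+21=2
a = 11: 11+4=15, 11+10=21, 11+18=6, 11+21=9
a = 14: 14+4=18, 14+10=1, 14+18=9, 14+21=12
a = 16: 16+4=20, 16+10=3, 16+18=11, 16+21=14
A + B = {1, 2, 3, 6, 8, 9, 11, 12, 14, 15, 18, 20, 21, 22}, so |A + B| = 14.
Verify: 14 ≥ 7? Yes ✓.

CD lower bound = 7, actual |A + B| = 14.


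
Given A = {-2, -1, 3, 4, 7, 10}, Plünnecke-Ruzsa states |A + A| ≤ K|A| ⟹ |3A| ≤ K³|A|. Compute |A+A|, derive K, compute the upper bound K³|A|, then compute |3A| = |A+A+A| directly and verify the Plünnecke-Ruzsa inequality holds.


|A| = 6.
Step 1: Compute A + A by enumerating all 36 pairs.
A + A = {-4, -3, -2, 1, 2, 3, 5, 6, 7, 8, 9, 10, 11, 13, 14, 17, 20}, so |A + A| = 17.
Step 2: Doubling constant K = |A + A|/|A| = 17/6 = 17/6 ≈ 2.8333.
Step 3: Plünnecke-Ruzsa gives |3A| ≤ K³·|A| = (2.8333)³ · 6 ≈ 136.4722.
Step 4: Compute 3A = A + A + A directly by enumerating all triples (a,b,c) ∈ A³; |3A| = 31.
Step 5: Check 31 ≤ 136.4722? Yes ✓.

K = 17/6, Plünnecke-Ruzsa bound K³|A| ≈ 136.4722, |3A| = 31, inequality holds.


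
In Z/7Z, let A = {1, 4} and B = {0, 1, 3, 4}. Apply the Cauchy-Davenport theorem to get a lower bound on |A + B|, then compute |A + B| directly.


Cauchy-Davenport: |A + B| ≥ min(p, |A| + |B| - 1) for A, B nonempty in Z/pZ.
|A| = 2, |B| = 4, p = 7.
CD lower bound = min(7, 2 + 4 - 1) = min(7, 5) = 5.
Compute A + B mod 7 directly:
a = 1: 1+0=1, 1+1=2, 1+3=4, 1+4=5
a = 4: 4+0=4, 4+1=5, 4+3=0, 4+4=1
A + B = {0, 1, 2, 4, 5}, so |A + B| = 5.
Verify: 5 ≥ 5? Yes ✓.

CD lower bound = 5, actual |A + B| = 5.


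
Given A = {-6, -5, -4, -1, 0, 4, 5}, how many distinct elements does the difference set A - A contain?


A - A = {a - a' : a, a' ∈ A}; |A| = 7.
Bounds: 2|A|-1 ≤ |A - A| ≤ |A|² - |A| + 1, i.e. 13 ≤ |A - A| ≤ 43.
Note: 0 ∈ A - A always (from a - a). The set is symmetric: if d ∈ A - A then -d ∈ A - A.
Enumerate nonzero differences d = a - a' with a > a' (then include -d):
Positive differences: {1, 2, 3, 4, 5, 6, 8, 9, 10, 11}
Full difference set: {0} ∪ (positive diffs) ∪ (negative diffs).
|A - A| = 1 + 2·10 = 21 (matches direct enumeration: 21).

|A - A| = 21


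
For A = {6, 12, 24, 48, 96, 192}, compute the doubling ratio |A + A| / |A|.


|A| = 6.
Compute A + A by enumerating all 36 pairs.
A + A = {12, 18, 24, 30, 36, 48, 54, 60, 72, 96, 102, 108, 120, 144, 192, 198, 204, 216, 240, 288, 384}, so |A + A| = 21.
K = |A + A| / |A| = 21/6 = 7/2 ≈ 3.5000.
Reference: AP of size 6 gives K = 11/6 ≈ 1.8333; a fully generic set of size 6 gives K ≈ 3.5000.

|A| = 6, |A + A| = 21, K = 21/6 = 7/2.


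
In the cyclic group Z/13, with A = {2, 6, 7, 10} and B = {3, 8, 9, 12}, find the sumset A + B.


Work in Z/13Z: reduce every sum a + b modulo 13.
Enumerate all 16 pairs:
a = 2: 2+3=5, 2+8=10, 2+9=11, 2+12=1
a = 6: 6+3=9, 6+8=1, 6+9=2, 6+12=5
a = 7: 7+3=10, 7+8=2, 7+9=3, 7+12=6
a = 10: 10+3=0, 10+8=5, 10+9=6, 10+12=9
Distinct residues collected: {0, 1, 2, 3, 5, 6, 9, 10, 11}
|A + B| = 9 (out of 13 total residues).

A + B = {0, 1, 2, 3, 5, 6, 9, 10, 11}


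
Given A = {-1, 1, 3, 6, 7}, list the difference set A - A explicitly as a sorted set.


A - A = {a - a' : a, a' ∈ A}.
Compute a - a' for each ordered pair (a, a'):
a = -1: -1--1=0, -1-1=-2, -1-3=-4, -1-6=-7, -1-7=-8
a = 1: 1--1=2, 1-1=0, 1-3=-2, 1-6=-5, 1-7=-6
a = 3: 3--1=4, 3-1=2, 3-3=0, 3-6=-3, 3-7=-4
a = 6: 6--1=7, 6-1=5, 6-3=3, 6-6=0, 6-7=-1
a = 7: 7--1=8, 7-1=6, 7-3=4, 7-6=1, 7-7=0
Collecting distinct values (and noting 0 appears from a-a):
A - A = {-8, -7, -6, -5, -4, -3, -2, -1, 0, 1, 2, 3, 4, 5, 6, 7, 8}
|A - A| = 17

A - A = {-8, -7, -6, -5, -4, -3, -2, -1, 0, 1, 2, 3, 4, 5, 6, 7, 8}


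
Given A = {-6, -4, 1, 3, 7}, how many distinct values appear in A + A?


A + A = {a + a' : a, a' ∈ A}; |A| = 5.
General bounds: 2|A| - 1 ≤ |A + A| ≤ |A|(|A|+1)/2, i.e. 9 ≤ |A + A| ≤ 15.
Lower bound 2|A|-1 is attained iff A is an arithmetic progression.
Enumerate sums a + a' for a ≤ a' (symmetric, so this suffices):
a = -6: -6+-6=-12, -6+-4=-10, -6+1=-5, -6+3=-3, -6+7=1
a = -4: -4+-4=-8, -4+1=-3, -4+3=-1, -4+7=3
a = 1: 1+1=2, 1+3=4, 1+7=8
a = 3: 3+3=6, 3+7=10
a = 7: 7+7=14
Distinct sums: {-12, -10, -8, -5, -3, -1, 1, 2, 3, 4, 6, 8, 10, 14}
|A + A| = 14

|A + A| = 14


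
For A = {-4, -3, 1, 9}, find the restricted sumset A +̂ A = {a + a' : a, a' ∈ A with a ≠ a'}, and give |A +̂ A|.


Restricted sumset: A +̂ A = {a + a' : a ∈ A, a' ∈ A, a ≠ a'}.
Equivalently, take A + A and drop any sum 2a that is achievable ONLY as a + a for a ∈ A (i.e. sums representable only with equal summands).
Enumerate pairs (a, a') with a < a' (symmetric, so each unordered pair gives one sum; this covers all a ≠ a'):
  -4 + -3 = -7
  -4 + 1 = -3
  -4 + 9 = 5
  -3 + 1 = -2
  -3 + 9 = 6
  1 + 9 = 10
Collected distinct sums: {-7, -3, -2, 5, 6, 10}
|A +̂ A| = 6
(Reference bound: |A +̂ A| ≥ 2|A| - 3 for |A| ≥ 2, with |A| = 4 giving ≥ 5.)

|A +̂ A| = 6


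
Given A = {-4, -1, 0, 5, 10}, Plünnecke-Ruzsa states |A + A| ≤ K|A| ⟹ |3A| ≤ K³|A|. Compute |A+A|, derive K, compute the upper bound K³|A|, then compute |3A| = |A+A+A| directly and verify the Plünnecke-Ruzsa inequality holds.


|A| = 5.
Step 1: Compute A + A by enumerating all 25 pairs.
A + A = {-8, -5, -4, -2, -1, 0, 1, 4, 5, 6, 9, 10, 15, 20}, so |A + A| = 14.
Step 2: Doubling constant K = |A + A|/|A| = 14/5 = 14/5 ≈ 2.8000.
Step 3: Plünnecke-Ruzsa gives |3A| ≤ K³·|A| = (2.8000)³ · 5 ≈ 109.7600.
Step 4: Compute 3A = A + A + A directly by enumerating all triples (a,b,c) ∈ A³; |3A| = 27.
Step 5: Check 27 ≤ 109.7600? Yes ✓.

K = 14/5, Plünnecke-Ruzsa bound K³|A| ≈ 109.7600, |3A| = 27, inequality holds.


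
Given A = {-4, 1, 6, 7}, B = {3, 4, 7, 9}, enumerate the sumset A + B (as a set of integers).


A + B = {a + b : a ∈ A, b ∈ B}.
Enumerate all |A|·|B| = 4·4 = 16 pairs (a, b) and collect distinct sums.
a = -4: -4+3=-1, -4+4=0, -4+7=3, -4+9=5
a = 1: 1+3=4, 1+4=5, 1+7=8, 1+9=10
a = 6: 6+3=9, 6+4=10, 6+7=13, 6+9=15
a = 7: 7+3=10, 7+4=11, 7+7=14, 7+9=16
Collecting distinct sums: A + B = {-1, 0, 3, 4, 5, 8, 9, 10, 11, 13, 14, 15, 16}
|A + B| = 13

A + B = {-1, 0, 3, 4, 5, 8, 9, 10, 11, 13, 14, 15, 16}


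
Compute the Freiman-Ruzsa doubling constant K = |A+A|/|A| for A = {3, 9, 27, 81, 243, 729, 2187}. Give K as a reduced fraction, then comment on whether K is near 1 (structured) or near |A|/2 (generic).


|A| = 7.
Compute A + A by enumerating all 49 pairs.
A + A = {6, 12, 18, 30, 36, 54, 84, 90, 108, 162, 246, 252, 270, 324, 486, 732, 738, 756, 810, 972, 1458, 2190, 2196, 2214, 2268, 2430, 2916, 4374}, so |A + A| = 28.
K = |A + A| / |A| = 28/7 = 4/1 ≈ 4.0000.
Reference: AP of size 7 gives K = 13/7 ≈ 1.8571; a fully generic set of size 7 gives K ≈ 4.0000.

|A| = 7, |A + A| = 28, K = 28/7 = 4/1.


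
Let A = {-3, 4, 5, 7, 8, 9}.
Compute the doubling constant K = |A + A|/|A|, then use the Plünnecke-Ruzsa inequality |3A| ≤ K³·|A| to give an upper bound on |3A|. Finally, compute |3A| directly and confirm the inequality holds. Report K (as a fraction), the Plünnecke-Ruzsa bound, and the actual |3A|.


|A| = 6.
Step 1: Compute A + A by enumerating all 36 pairs.
A + A = {-6, 1, 2, 4, 5, 6, 8, 9, 10, 11, 12, 13, 14, 15, 16, 17, 18}, so |A + A| = 17.
Step 2: Doubling constant K = |A + A|/|A| = 17/6 = 17/6 ≈ 2.8333.
Step 3: Plünnecke-Ruzsa gives |3A| ≤ K³·|A| = (2.8333)³ · 6 ≈ 136.4722.
Step 4: Compute 3A = A + A + A directly by enumerating all triples (a,b,c) ∈ A³; |3A| = 29.
Step 5: Check 29 ≤ 136.4722? Yes ✓.

K = 17/6, Plünnecke-Ruzsa bound K³|A| ≈ 136.4722, |3A| = 29, inequality holds.


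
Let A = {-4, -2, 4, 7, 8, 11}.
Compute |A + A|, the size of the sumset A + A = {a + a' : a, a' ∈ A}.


A + A = {a + a' : a, a' ∈ A}; |A| = 6.
General bounds: 2|A| - 1 ≤ |A + A| ≤ |A|(|A|+1)/2, i.e. 11 ≤ |A + A| ≤ 21.
Lower bound 2|A|-1 is attained iff A is an arithmetic progression.
Enumerate sums a + a' for a ≤ a' (symmetric, so this suffices):
a = -4: -4+-4=-8, -4+-2=-6, -4+4=0, -4+7=3, -4+8=4, -4+11=7
a = -2: -2+-2=-4, -2+4=2, -2+7=5, -2+8=6, -2+11=9
a = 4: 4+4=8, 4+7=11, 4+8=12, 4+11=15
a = 7: 7+7=14, 7+8=15, 7+11=18
a = 8: 8+8=16, 8+11=19
a = 11: 11+11=22
Distinct sums: {-8, -6, -4, 0, 2, 3, 4, 5, 6, 7, 8, 9, 11, 12, 14, 15, 16, 18, 19, 22}
|A + A| = 20

|A + A| = 20


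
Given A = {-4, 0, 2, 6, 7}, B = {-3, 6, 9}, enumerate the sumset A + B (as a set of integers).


A + B = {a + b : a ∈ A, b ∈ B}.
Enumerate all |A|·|B| = 5·3 = 15 pairs (a, b) and collect distinct sums.
a = -4: -4+-3=-7, -4+6=2, -4+9=5
a = 0: 0+-3=-3, 0+6=6, 0+9=9
a = 2: 2+-3=-1, 2+6=8, 2+9=11
a = 6: 6+-3=3, 6+6=12, 6+9=15
a = 7: 7+-3=4, 7+6=13, 7+9=16
Collecting distinct sums: A + B = {-7, -3, -1, 2, 3, 4, 5, 6, 8, 9, 11, 12, 13, 15, 16}
|A + B| = 15

A + B = {-7, -3, -1, 2, 3, 4, 5, 6, 8, 9, 11, 12, 13, 15, 16}


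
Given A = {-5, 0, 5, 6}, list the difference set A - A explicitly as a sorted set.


A - A = {a - a' : a, a' ∈ A}.
Compute a - a' for each ordered pair (a, a'):
a = -5: -5--5=0, -5-0=-5, -5-5=-10, -5-6=-11
a = 0: 0--5=5, 0-0=0, 0-5=-5, 0-6=-6
a = 5: 5--5=10, 5-0=5, 5-5=0, 5-6=-1
a = 6: 6--5=11, 6-0=6, 6-5=1, 6-6=0
Collecting distinct values (and noting 0 appears from a-a):
A - A = {-11, -10, -6, -5, -1, 0, 1, 5, 6, 10, 11}
|A - A| = 11

A - A = {-11, -10, -6, -5, -1, 0, 1, 5, 6, 10, 11}


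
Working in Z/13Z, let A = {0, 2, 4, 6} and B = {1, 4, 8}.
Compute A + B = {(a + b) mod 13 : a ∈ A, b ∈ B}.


Work in Z/13Z: reduce every sum a + b modulo 13.
Enumerate all 12 pairs:
a = 0: 0+1=1, 0+4=4, 0+8=8
a = 2: 2+1=3, 2+4=6, 2+8=10
a = 4: 4+1=5, 4+4=8, 4+8=12
a = 6: 6+1=7, 6+4=10, 6+8=1
Distinct residues collected: {1, 3, 4, 5, 6, 7, 8, 10, 12}
|A + B| = 9 (out of 13 total residues).

A + B = {1, 3, 4, 5, 6, 7, 8, 10, 12}


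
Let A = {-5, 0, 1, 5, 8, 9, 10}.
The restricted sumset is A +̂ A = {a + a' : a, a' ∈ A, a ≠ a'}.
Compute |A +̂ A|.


Restricted sumset: A +̂ A = {a + a' : a ∈ A, a' ∈ A, a ≠ a'}.
Equivalently, take A + A and drop any sum 2a that is achievable ONLY as a + a for a ∈ A (i.e. sums representable only with equal summands).
Enumerate pairs (a, a') with a < a' (symmetric, so each unordered pair gives one sum; this covers all a ≠ a'):
  -5 + 0 = -5
  -5 + 1 = -4
  -5 + 5 = 0
  -5 + 8 = 3
  -5 + 9 = 4
  -5 + 10 = 5
  0 + 1 = 1
  0 + 5 = 5
  0 + 8 = 8
  0 + 9 = 9
  0 + 10 = 10
  1 + 5 = 6
  1 + 8 = 9
  1 + 9 = 10
  1 + 10 = 11
  5 + 8 = 13
  5 + 9 = 14
  5 + 10 = 15
  8 + 9 = 17
  8 + 10 = 18
  9 + 10 = 19
Collected distinct sums: {-5, -4, 0, 1, 3, 4, 5, 6, 8, 9, 10, 11, 13, 14, 15, 17, 18, 19}
|A +̂ A| = 18
(Reference bound: |A +̂ A| ≥ 2|A| - 3 for |A| ≥ 2, with |A| = 7 giving ≥ 11.)

|A +̂ A| = 18


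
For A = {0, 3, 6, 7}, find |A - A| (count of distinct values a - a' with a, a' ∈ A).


A - A = {a - a' : a, a' ∈ A}; |A| = 4.
Bounds: 2|A|-1 ≤ |A - A| ≤ |A|² - |A| + 1, i.e. 7 ≤ |A - A| ≤ 13.
Note: 0 ∈ A - A always (from a - a). The set is symmetric: if d ∈ A - A then -d ∈ A - A.
Enumerate nonzero differences d = a - a' with a > a' (then include -d):
Positive differences: {1, 3, 4, 6, 7}
Full difference set: {0} ∪ (positive diffs) ∪ (negative diffs).
|A - A| = 1 + 2·5 = 11 (matches direct enumeration: 11).

|A - A| = 11


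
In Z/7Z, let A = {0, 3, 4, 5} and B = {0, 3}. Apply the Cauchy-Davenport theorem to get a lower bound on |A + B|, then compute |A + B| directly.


Cauchy-Davenport: |A + B| ≥ min(p, |A| + |B| - 1) for A, B nonempty in Z/pZ.
|A| = 4, |B| = 2, p = 7.
CD lower bound = min(7, 4 + 2 - 1) = min(7, 5) = 5.
Compute A + B mod 7 directly:
a = 0: 0+0=0, 0+3=3
a = 3: 3+0=3, 3+3=6
a = 4: 4+0=4, 4+3=0
a = 5: 5+0=5, 5+3=1
A + B = {0, 1, 3, 4, 5, 6}, so |A + B| = 6.
Verify: 6 ≥ 5? Yes ✓.

CD lower bound = 5, actual |A + B| = 6.


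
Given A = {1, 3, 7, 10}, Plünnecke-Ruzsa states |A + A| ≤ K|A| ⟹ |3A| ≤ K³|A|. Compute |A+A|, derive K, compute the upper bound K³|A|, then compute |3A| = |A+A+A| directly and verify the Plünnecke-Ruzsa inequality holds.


|A| = 4.
Step 1: Compute A + A by enumerating all 16 pairs.
A + A = {2, 4, 6, 8, 10, 11, 13, 14, 17, 20}, so |A + A| = 10.
Step 2: Doubling constant K = |A + A|/|A| = 10/4 = 10/4 ≈ 2.5000.
Step 3: Plünnecke-Ruzsa gives |3A| ≤ K³·|A| = (2.5000)³ · 4 ≈ 62.5000.
Step 4: Compute 3A = A + A + A directly by enumerating all triples (a,b,c) ∈ A³; |3A| = 18.
Step 5: Check 18 ≤ 62.5000? Yes ✓.

K = 10/4, Plünnecke-Ruzsa bound K³|A| ≈ 62.5000, |3A| = 18, inequality holds.


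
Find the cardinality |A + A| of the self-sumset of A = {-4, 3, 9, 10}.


A + A = {a + a' : a, a' ∈ A}; |A| = 4.
General bounds: 2|A| - 1 ≤ |A + A| ≤ |A|(|A|+1)/2, i.e. 7 ≤ |A + A| ≤ 10.
Lower bound 2|A|-1 is attained iff A is an arithmetic progression.
Enumerate sums a + a' for a ≤ a' (symmetric, so this suffices):
a = -4: -4+-4=-8, -4+3=-1, -4+9=5, -4+10=6
a = 3: 3+3=6, 3+9=12, 3+10=13
a = 9: 9+9=18, 9+10=19
a = 10: 10+10=20
Distinct sums: {-8, -1, 5, 6, 12, 13, 18, 19, 20}
|A + A| = 9

|A + A| = 9


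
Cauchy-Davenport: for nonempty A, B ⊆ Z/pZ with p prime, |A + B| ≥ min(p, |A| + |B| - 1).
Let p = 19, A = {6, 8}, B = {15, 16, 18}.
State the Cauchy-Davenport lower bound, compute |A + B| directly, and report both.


Cauchy-Davenport: |A + B| ≥ min(p, |A| + |B| - 1) for A, B nonempty in Z/pZ.
|A| = 2, |B| = 3, p = 19.
CD lower bound = min(19, 2 + 3 - 1) = min(19, 4) = 4.
Compute A + B mod 19 directly:
a = 6: 6+15=2, 6+16=3, 6+18=5
a = 8: 8+15=4, 8+16=5, 8+18=7
A + B = {2, 3, 4, 5, 7}, so |A + B| = 5.
Verify: 5 ≥ 4? Yes ✓.

CD lower bound = 4, actual |A + B| = 5.


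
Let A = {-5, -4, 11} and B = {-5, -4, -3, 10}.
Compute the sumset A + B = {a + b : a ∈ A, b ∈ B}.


A + B = {a + b : a ∈ A, b ∈ B}.
Enumerate all |A|·|B| = 3·4 = 12 pairs (a, b) and collect distinct sums.
a = -5: -5+-5=-10, -5+-4=-9, -5+-3=-8, -5+10=5
a = -4: -4+-5=-9, -4+-4=-8, -4+-3=-7, -4+10=6
a = 11: 11+-5=6, 11+-4=7, 11+-3=8, 11+10=21
Collecting distinct sums: A + B = {-10, -9, -8, -7, 5, 6, 7, 8, 21}
|A + B| = 9

A + B = {-10, -9, -8, -7, 5, 6, 7, 8, 21}


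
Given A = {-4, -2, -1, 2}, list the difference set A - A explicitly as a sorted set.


A - A = {a - a' : a, a' ∈ A}.
Compute a - a' for each ordered pair (a, a'):
a = -4: -4--4=0, -4--2=-2, -4--1=-3, -4-2=-6
a = -2: -2--4=2, -2--2=0, -2--1=-1, -2-2=-4
a = -1: -1--4=3, -1--2=1, -1--1=0, -1-2=-3
a = 2: 2--4=6, 2--2=4, 2--1=3, 2-2=0
Collecting distinct values (and noting 0 appears from a-a):
A - A = {-6, -4, -3, -2, -1, 0, 1, 2, 3, 4, 6}
|A - A| = 11

A - A = {-6, -4, -3, -2, -1, 0, 1, 2, 3, 4, 6}


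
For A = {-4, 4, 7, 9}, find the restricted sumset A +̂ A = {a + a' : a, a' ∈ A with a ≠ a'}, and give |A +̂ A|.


Restricted sumset: A +̂ A = {a + a' : a ∈ A, a' ∈ A, a ≠ a'}.
Equivalently, take A + A and drop any sum 2a that is achievable ONLY as a + a for a ∈ A (i.e. sums representable only with equal summands).
Enumerate pairs (a, a') with a < a' (symmetric, so each unordered pair gives one sum; this covers all a ≠ a'):
  -4 + 4 = 0
  -4 + 7 = 3
  -4 + 9 = 5
  4 + 7 = 11
  4 + 9 = 13
  7 + 9 = 16
Collected distinct sums: {0, 3, 5, 11, 13, 16}
|A +̂ A| = 6
(Reference bound: |A +̂ A| ≥ 2|A| - 3 for |A| ≥ 2, with |A| = 4 giving ≥ 5.)

|A +̂ A| = 6


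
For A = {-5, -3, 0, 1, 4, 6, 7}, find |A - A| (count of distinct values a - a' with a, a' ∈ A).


A - A = {a - a' : a, a' ∈ A}; |A| = 7.
Bounds: 2|A|-1 ≤ |A - A| ≤ |A|² - |A| + 1, i.e. 13 ≤ |A - A| ≤ 43.
Note: 0 ∈ A - A always (from a - a). The set is symmetric: if d ∈ A - A then -d ∈ A - A.
Enumerate nonzero differences d = a - a' with a > a' (then include -d):
Positive differences: {1, 2, 3, 4, 5, 6, 7, 9, 10, 11, 12}
Full difference set: {0} ∪ (positive diffs) ∪ (negative diffs).
|A - A| = 1 + 2·11 = 23 (matches direct enumeration: 23).

|A - A| = 23


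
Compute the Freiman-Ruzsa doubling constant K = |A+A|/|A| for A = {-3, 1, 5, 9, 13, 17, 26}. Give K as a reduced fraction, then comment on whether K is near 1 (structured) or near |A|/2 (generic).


|A| = 7.
Compute A + A by enumerating all 49 pairs.
A + A = {-6, -2, 2, 6, 10, 14, 18, 22, 23, 26, 27, 30, 31, 34, 35, 39, 43, 52}, so |A + A| = 18.
K = |A + A| / |A| = 18/7 (already in lowest terms) ≈ 2.5714.
Reference: AP of size 7 gives K = 13/7 ≈ 1.8571; a fully generic set of size 7 gives K ≈ 4.0000.

|A| = 7, |A + A| = 18, K = 18/7.


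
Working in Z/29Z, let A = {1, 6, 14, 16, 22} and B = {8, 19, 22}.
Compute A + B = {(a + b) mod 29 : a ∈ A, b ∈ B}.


Work in Z/29Z: reduce every sum a + b modulo 29.
Enumerate all 15 pairs:
a = 1: 1+8=9, 1+19=20, 1+22=23
a = 6: 6+8=14, 6+19=25, 6+22=28
a = 14: 14+8=22, 14+19=4, 14+22=7
a = 16: 16+8=24, 16+19=6, 16+22=9
a = 22: 22+8=1, 22+19=12, 22+22=15
Distinct residues collected: {1, 4, 6, 7, 9, 12, 14, 15, 20, 22, 23, 24, 25, 28}
|A + B| = 14 (out of 29 total residues).

A + B = {1, 4, 6, 7, 9, 12, 14, 15, 20, 22, 23, 24, 25, 28}


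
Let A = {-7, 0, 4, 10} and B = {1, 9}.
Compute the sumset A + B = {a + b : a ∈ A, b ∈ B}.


A + B = {a + b : a ∈ A, b ∈ B}.
Enumerate all |A|·|B| = 4·2 = 8 pairs (a, b) and collect distinct sums.
a = -7: -7+1=-6, -7+9=2
a = 0: 0+1=1, 0+9=9
a = 4: 4+1=5, 4+9=13
a = 10: 10+1=11, 10+9=19
Collecting distinct sums: A + B = {-6, 1, 2, 5, 9, 11, 13, 19}
|A + B| = 8

A + B = {-6, 1, 2, 5, 9, 11, 13, 19}


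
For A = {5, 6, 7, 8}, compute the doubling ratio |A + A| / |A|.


|A| = 4.
Compute A + A by enumerating all 16 pairs.
A + A = {10, 11, 12, 13, 14, 15, 16}, so |A + A| = 7.
K = |A + A| / |A| = 7/4 (already in lowest terms) ≈ 1.7500.
Reference: AP of size 4 gives K = 7/4 ≈ 1.7500; a fully generic set of size 4 gives K ≈ 2.5000.

|A| = 4, |A + A| = 7, K = 7/4.


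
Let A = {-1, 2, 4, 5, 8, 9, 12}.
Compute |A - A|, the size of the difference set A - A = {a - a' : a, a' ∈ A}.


A - A = {a - a' : a, a' ∈ A}; |A| = 7.
Bounds: 2|A|-1 ≤ |A - A| ≤ |A|² - |A| + 1, i.e. 13 ≤ |A - A| ≤ 43.
Note: 0 ∈ A - A always (from a - a). The set is symmetric: if d ∈ A - A then -d ∈ A - A.
Enumerate nonzero differences d = a - a' with a > a' (then include -d):
Positive differences: {1, 2, 3, 4, 5, 6, 7, 8, 9, 10, 13}
Full difference set: {0} ∪ (positive diffs) ∪ (negative diffs).
|A - A| = 1 + 2·11 = 23 (matches direct enumeration: 23).

|A - A| = 23


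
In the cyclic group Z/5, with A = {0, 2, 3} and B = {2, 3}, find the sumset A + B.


Work in Z/5Z: reduce every sum a + b modulo 5.
Enumerate all 6 pairs:
a = 0: 0+2=2, 0+3=3
a = 2: 2+2=4, 2+3=0
a = 3: 3+2=0, 3+3=1
Distinct residues collected: {0, 1, 2, 3, 4}
|A + B| = 5 (out of 5 total residues).

A + B = {0, 1, 2, 3, 4}


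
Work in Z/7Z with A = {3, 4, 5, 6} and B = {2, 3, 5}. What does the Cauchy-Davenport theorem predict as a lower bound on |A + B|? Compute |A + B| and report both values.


Cauchy-Davenport: |A + B| ≥ min(p, |A| + |B| - 1) for A, B nonempty in Z/pZ.
|A| = 4, |B| = 3, p = 7.
CD lower bound = min(7, 4 + 3 - 1) = min(7, 6) = 6.
Compute A + B mod 7 directly:
a = 3: 3+2=5, 3+3=6, 3+5=1
a = 4: 4+2=6, 4+3=0, 4+5=2
a = 5: 5+2=0, 5+3=1, 5+5=3
a = 6: 6+2=1, 6+3=2, 6+5=4
A + B = {0, 1, 2, 3, 4, 5, 6}, so |A + B| = 7.
Verify: 7 ≥ 6? Yes ✓.

CD lower bound = 6, actual |A + B| = 7.


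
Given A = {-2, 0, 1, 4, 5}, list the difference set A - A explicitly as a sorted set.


A - A = {a - a' : a, a' ∈ A}.
Compute a - a' for each ordered pair (a, a'):
a = -2: -2--2=0, -2-0=-2, -2-1=-3, -2-4=-6, -2-5=-7
a = 0: 0--2=2, 0-0=0, 0-1=-1, 0-4=-4, 0-5=-5
a = 1: 1--2=3, 1-0=1, 1-1=0, 1-4=-3, 1-5=-4
a = 4: 4--2=6, 4-0=4, 4-1=3, 4-4=0, 4-5=-1
a = 5: 5--2=7, 5-0=5, 5-1=4, 5-4=1, 5-5=0
Collecting distinct values (and noting 0 appears from a-a):
A - A = {-7, -6, -5, -4, -3, -2, -1, 0, 1, 2, 3, 4, 5, 6, 7}
|A - A| = 15

A - A = {-7, -6, -5, -4, -3, -2, -1, 0, 1, 2, 3, 4, 5, 6, 7}


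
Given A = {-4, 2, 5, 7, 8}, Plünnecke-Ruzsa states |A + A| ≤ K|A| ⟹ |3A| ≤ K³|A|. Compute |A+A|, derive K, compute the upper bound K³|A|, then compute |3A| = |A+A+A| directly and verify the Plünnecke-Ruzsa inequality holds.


|A| = 5.
Step 1: Compute A + A by enumerating all 25 pairs.
A + A = {-8, -2, 1, 3, 4, 7, 9, 10, 12, 13, 14, 15, 16}, so |A + A| = 13.
Step 2: Doubling constant K = |A + A|/|A| = 13/5 = 13/5 ≈ 2.6000.
Step 3: Plünnecke-Ruzsa gives |3A| ≤ K³·|A| = (2.6000)³ · 5 ≈ 87.8800.
Step 4: Compute 3A = A + A + A directly by enumerating all triples (a,b,c) ∈ A³; |3A| = 24.
Step 5: Check 24 ≤ 87.8800? Yes ✓.

K = 13/5, Plünnecke-Ruzsa bound K³|A| ≈ 87.8800, |3A| = 24, inequality holds.


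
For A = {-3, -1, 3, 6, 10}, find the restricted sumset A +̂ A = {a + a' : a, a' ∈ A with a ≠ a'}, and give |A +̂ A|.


Restricted sumset: A +̂ A = {a + a' : a ∈ A, a' ∈ A, a ≠ a'}.
Equivalently, take A + A and drop any sum 2a that is achievable ONLY as a + a for a ∈ A (i.e. sums representable only with equal summands).
Enumerate pairs (a, a') with a < a' (symmetric, so each unordered pair gives one sum; this covers all a ≠ a'):
  -3 + -1 = -4
  -3 + 3 = 0
  -3 + 6 = 3
  -3 + 10 = 7
  -1 + 3 = 2
  -1 + 6 = 5
  -1 + 10 = 9
  3 + 6 = 9
  3 + 10 = 13
  6 + 10 = 16
Collected distinct sums: {-4, 0, 2, 3, 5, 7, 9, 13, 16}
|A +̂ A| = 9
(Reference bound: |A +̂ A| ≥ 2|A| - 3 for |A| ≥ 2, with |A| = 5 giving ≥ 7.)

|A +̂ A| = 9


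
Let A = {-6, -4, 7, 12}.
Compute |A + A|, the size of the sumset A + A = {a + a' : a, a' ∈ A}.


A + A = {a + a' : a, a' ∈ A}; |A| = 4.
General bounds: 2|A| - 1 ≤ |A + A| ≤ |A|(|A|+1)/2, i.e. 7 ≤ |A + A| ≤ 10.
Lower bound 2|A|-1 is attained iff A is an arithmetic progression.
Enumerate sums a + a' for a ≤ a' (symmetric, so this suffices):
a = -6: -6+-6=-12, -6+-4=-10, -6+7=1, -6+12=6
a = -4: -4+-4=-8, -4+7=3, -4+12=8
a = 7: 7+7=14, 7+12=19
a = 12: 12+12=24
Distinct sums: {-12, -10, -8, 1, 3, 6, 8, 14, 19, 24}
|A + A| = 10

|A + A| = 10


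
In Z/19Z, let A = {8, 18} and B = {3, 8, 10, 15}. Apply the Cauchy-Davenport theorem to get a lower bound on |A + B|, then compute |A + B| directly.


Cauchy-Davenport: |A + B| ≥ min(p, |A| + |B| - 1) for A, B nonempty in Z/pZ.
|A| = 2, |B| = 4, p = 19.
CD lower bound = min(19, 2 + 4 - 1) = min(19, 5) = 5.
Compute A + B mod 19 directly:
a = 8: 8+3=11, 8+8=16, 8+10=18, 8+15=4
a = 18: 18+3=2, 18+8=7, 18+10=9, 18+15=14
A + B = {2, 4, 7, 9, 11, 14, 16, 18}, so |A + B| = 8.
Verify: 8 ≥ 5? Yes ✓.

CD lower bound = 5, actual |A + B| = 8.


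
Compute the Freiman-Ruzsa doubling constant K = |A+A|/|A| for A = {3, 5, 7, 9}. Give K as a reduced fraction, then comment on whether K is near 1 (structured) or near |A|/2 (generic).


|A| = 4.
Compute A + A by enumerating all 16 pairs.
A + A = {6, 8, 10, 12, 14, 16, 18}, so |A + A| = 7.
K = |A + A| / |A| = 7/4 (already in lowest terms) ≈ 1.7500.
Reference: AP of size 4 gives K = 7/4 ≈ 1.7500; a fully generic set of size 4 gives K ≈ 2.5000.

|A| = 4, |A + A| = 7, K = 7/4.


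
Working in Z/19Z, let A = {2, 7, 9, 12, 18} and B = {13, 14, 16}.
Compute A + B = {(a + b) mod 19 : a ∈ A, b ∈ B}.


Work in Z/19Z: reduce every sum a + b modulo 19.
Enumerate all 15 pairs:
a = 2: 2+13=15, 2+14=16, 2+16=18
a = 7: 7+13=1, 7+14=2, 7+16=4
a = 9: 9+13=3, 9+14=4, 9+16=6
a = 12: 12+13=6, 12+14=7, 12+16=9
a = 18: 18+13=12, 18+14=13, 18+16=15
Distinct residues collected: {1, 2, 3, 4, 6, 7, 9, 12, 13, 15, 16, 18}
|A + B| = 12 (out of 19 total residues).

A + B = {1, 2, 3, 4, 6, 7, 9, 12, 13, 15, 16, 18}


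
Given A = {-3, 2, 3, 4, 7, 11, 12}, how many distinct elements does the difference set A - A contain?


A - A = {a - a' : a, a' ∈ A}; |A| = 7.
Bounds: 2|A|-1 ≤ |A - A| ≤ |A|² - |A| + 1, i.e. 13 ≤ |A - A| ≤ 43.
Note: 0 ∈ A - A always (from a - a). The set is symmetric: if d ∈ A - A then -d ∈ A - A.
Enumerate nonzero differences d = a - a' with a > a' (then include -d):
Positive differences: {1, 2, 3, 4, 5, 6, 7, 8, 9, 10, 14, 15}
Full difference set: {0} ∪ (positive diffs) ∪ (negative diffs).
|A - A| = 1 + 2·12 = 25 (matches direct enumeration: 25).

|A - A| = 25


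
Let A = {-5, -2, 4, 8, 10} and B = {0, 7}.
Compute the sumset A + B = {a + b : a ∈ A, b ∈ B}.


A + B = {a + b : a ∈ A, b ∈ B}.
Enumerate all |A|·|B| = 5·2 = 10 pairs (a, b) and collect distinct sums.
a = -5: -5+0=-5, -5+7=2
a = -2: -2+0=-2, -2+7=5
a = 4: 4+0=4, 4+7=11
a = 8: 8+0=8, 8+7=15
a = 10: 10+0=10, 10+7=17
Collecting distinct sums: A + B = {-5, -2, 2, 4, 5, 8, 10, 11, 15, 17}
|A + B| = 10

A + B = {-5, -2, 2, 4, 5, 8, 10, 11, 15, 17}


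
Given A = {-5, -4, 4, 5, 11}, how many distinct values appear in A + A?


A + A = {a + a' : a, a' ∈ A}; |A| = 5.
General bounds: 2|A| - 1 ≤ |A + A| ≤ |A|(|A|+1)/2, i.e. 9 ≤ |A + A| ≤ 15.
Lower bound 2|A|-1 is attained iff A is an arithmetic progression.
Enumerate sums a + a' for a ≤ a' (symmetric, so this suffices):
a = -5: -5+-5=-10, -5+-4=-9, -5+4=-1, -5+5=0, -5+11=6
a = -4: -4+-4=-8, -4+4=0, -4+5=1, -4+11=7
a = 4: 4+4=8, 4+5=9, 4+11=15
a = 5: 5+5=10, 5+11=16
a = 11: 11+11=22
Distinct sums: {-10, -9, -8, -1, 0, 1, 6, 7, 8, 9, 10, 15, 16, 22}
|A + A| = 14

|A + A| = 14


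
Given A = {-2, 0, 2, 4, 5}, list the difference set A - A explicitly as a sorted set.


A - A = {a - a' : a, a' ∈ A}.
Compute a - a' for each ordered pair (a, a'):
a = -2: -2--2=0, -2-0=-2, -2-2=-4, -2-4=-6, -2-5=-7
a = 0: 0--2=2, 0-0=0, 0-2=-2, 0-4=-4, 0-5=-5
a = 2: 2--2=4, 2-0=2, 2-2=0, 2-4=-2, 2-5=-3
a = 4: 4--2=6, 4-0=4, 4-2=2, 4-4=0, 4-5=-1
a = 5: 5--2=7, 5-0=5, 5-2=3, 5-4=1, 5-5=0
Collecting distinct values (and noting 0 appears from a-a):
A - A = {-7, -6, -5, -4, -3, -2, -1, 0, 1, 2, 3, 4, 5, 6, 7}
|A - A| = 15

A - A = {-7, -6, -5, -4, -3, -2, -1, 0, 1, 2, 3, 4, 5, 6, 7}


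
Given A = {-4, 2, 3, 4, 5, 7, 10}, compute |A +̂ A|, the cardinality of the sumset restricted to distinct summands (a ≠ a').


Restricted sumset: A +̂ A = {a + a' : a ∈ A, a' ∈ A, a ≠ a'}.
Equivalently, take A + A and drop any sum 2a that is achievable ONLY as a + a for a ∈ A (i.e. sums representable only with equal summands).
Enumerate pairs (a, a') with a < a' (symmetric, so each unordered pair gives one sum; this covers all a ≠ a'):
  -4 + 2 = -2
  -4 + 3 = -1
  -4 + 4 = 0
  -4 + 5 = 1
  -4 + 7 = 3
  -4 + 10 = 6
  2 + 3 = 5
  2 + 4 = 6
  2 + 5 = 7
  2 + 7 = 9
  2 + 10 = 12
  3 + 4 = 7
  3 + 5 = 8
  3 + 7 = 10
  3 + 10 = 13
  4 + 5 = 9
  4 + 7 = 11
  4 + 10 = 14
  5 + 7 = 12
  5 + 10 = 15
  7 + 10 = 17
Collected distinct sums: {-2, -1, 0, 1, 3, 5, 6, 7, 8, 9, 10, 11, 12, 13, 14, 15, 17}
|A +̂ A| = 17
(Reference bound: |A +̂ A| ≥ 2|A| - 3 for |A| ≥ 2, with |A| = 7 giving ≥ 11.)

|A +̂ A| = 17


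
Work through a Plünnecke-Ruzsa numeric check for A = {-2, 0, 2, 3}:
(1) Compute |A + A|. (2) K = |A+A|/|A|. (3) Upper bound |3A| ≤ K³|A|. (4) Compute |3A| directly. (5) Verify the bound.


|A| = 4.
Step 1: Compute A + A by enumerating all 16 pairs.
A + A = {-4, -2, 0, 1, 2, 3, 4, 5, 6}, so |A + A| = 9.
Step 2: Doubling constant K = |A + A|/|A| = 9/4 = 9/4 ≈ 2.2500.
Step 3: Plünnecke-Ruzsa gives |3A| ≤ K³·|A| = (2.2500)³ · 4 ≈ 45.5625.
Step 4: Compute 3A = A + A + A directly by enumerating all triples (a,b,c) ∈ A³; |3A| = 14.
Step 5: Check 14 ≤ 45.5625? Yes ✓.

K = 9/4, Plünnecke-Ruzsa bound K³|A| ≈ 45.5625, |3A| = 14, inequality holds.
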